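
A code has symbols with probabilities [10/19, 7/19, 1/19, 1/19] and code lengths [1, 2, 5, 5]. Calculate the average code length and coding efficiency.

Average length L = Σ p_i × l_i = 1.7895 bits
Entropy H = 1.4653 bits
Efficiency η = H/L × 100% = 81.88%


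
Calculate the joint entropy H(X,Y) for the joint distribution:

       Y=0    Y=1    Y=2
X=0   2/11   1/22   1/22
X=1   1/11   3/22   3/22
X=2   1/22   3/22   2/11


H(X,Y) = -Σ p(x,y) log₂ p(x,y)
  p(0,0)=2/11: -0.1818 × log₂(0.1818) = 0.4472
  p(0,1)=1/22: -0.0455 × log₂(0.0455) = 0.2027
  p(0,2)=1/22: -0.0455 × log₂(0.0455) = 0.2027
  p(1,0)=1/11: -0.0909 × log₂(0.0909) = 0.3145
  p(1,1)=3/22: -0.1364 × log₂(0.1364) = 0.3920
  p(1,2)=3/22: -0.1364 × log₂(0.1364) = 0.3920
  p(2,0)=1/22: -0.0455 × log₂(0.0455) = 0.2027
  p(2,1)=3/22: -0.1364 × log₂(0.1364) = 0.3920
  p(2,2)=2/11: -0.1818 × log₂(0.1818) = 0.4472
H(X,Y) = 2.9929 bits


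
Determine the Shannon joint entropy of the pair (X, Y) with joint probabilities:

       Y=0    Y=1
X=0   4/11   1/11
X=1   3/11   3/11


H(X,Y) = -Σ p(x,y) log₂ p(x,y)
  p(0,0)=4/11: -0.3636 × log₂(0.3636) = 0.5307
  p(0,1)=1/11: -0.0909 × log₂(0.0909) = 0.3145
  p(1,0)=3/11: -0.2727 × log₂(0.2727) = 0.5112
  p(1,1)=3/11: -0.2727 × log₂(0.2727) = 0.5112
H(X,Y) = 1.8676 bits


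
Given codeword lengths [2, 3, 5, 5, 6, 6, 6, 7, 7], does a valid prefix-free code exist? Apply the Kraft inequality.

Kraft inequality: Σ 2^(-l_i) ≤ 1 for prefix-free code
Calculating: 2^(-2) + 2^(-3) + 2^(-5) + 2^(-5) + 2^(-6) + 2^(-6) + 2^(-6) + 2^(-7) + 2^(-7)
= 0.25 + 0.125 + 0.03125 + 0.03125 + 0.015625 + 0.015625 + 0.015625 + 0.0078125 + 0.0078125
= 0.5000
Since 0.5000 ≤ 1, prefix-free code exists


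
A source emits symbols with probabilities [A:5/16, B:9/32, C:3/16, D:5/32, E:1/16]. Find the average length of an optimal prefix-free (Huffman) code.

Huffman tree construction:
Combine smallest probabilities repeatedly
Resulting codes:
  A: 11 (length 2)
  B: 10 (length 2)
  C: 00 (length 2)
  D: 011 (length 3)
  E: 010 (length 3)
Average length = Σ p(s) × length(s) = 2.2188 bits


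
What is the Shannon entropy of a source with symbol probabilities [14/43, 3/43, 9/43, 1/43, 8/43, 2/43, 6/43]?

H(X) = -Σ p(x) log₂ p(x)
  -14/43 × log₂(14/43) = 0.5271
  -3/43 × log₂(3/43) = 0.2680
  -9/43 × log₂(9/43) = 0.4723
  -1/43 × log₂(1/43) = 0.1262
  -8/43 × log₂(8/43) = 0.4514
  -2/43 × log₂(2/43) = 0.2059
  -6/43 × log₂(6/43) = 0.3965
H(X) = 2.4473 bits


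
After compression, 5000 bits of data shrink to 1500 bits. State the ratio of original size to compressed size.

Compression ratio = Original / Compressed
= 5000 / 1500 = 3.33:1


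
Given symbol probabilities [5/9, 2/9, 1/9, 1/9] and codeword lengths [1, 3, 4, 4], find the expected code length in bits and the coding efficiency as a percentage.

Average length L = Σ p_i × l_i = 2.1111 bits
Entropy H = 1.6577 bits
Efficiency η = H/L × 100% = 78.52%


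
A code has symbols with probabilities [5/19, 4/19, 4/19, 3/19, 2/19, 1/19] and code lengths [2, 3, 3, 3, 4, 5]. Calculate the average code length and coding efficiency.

Average length L = Σ p_i × l_i = 2.9474 bits
Entropy H = 2.4393 bits
Efficiency η = H/L × 100% = 82.76%


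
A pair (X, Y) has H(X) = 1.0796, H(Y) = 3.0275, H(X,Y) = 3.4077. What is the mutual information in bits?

I(X;Y) = H(X) + H(Y) - H(X,Y)
I(X;Y) = 1.0796 + 3.0275 - 3.4077 = 0.6994 bits


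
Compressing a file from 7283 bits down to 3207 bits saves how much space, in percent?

Space savings = (1 - Compressed/Original) × 100%
= (1 - 3207/7283) × 100%
= 55.97%


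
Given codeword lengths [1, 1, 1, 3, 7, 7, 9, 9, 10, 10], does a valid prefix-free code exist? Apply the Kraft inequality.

Kraft inequality: Σ 2^(-l_i) ≤ 1 for prefix-free code
Calculating: 2^(-1) + 2^(-1) + 2^(-1) + 2^(-3) + 2^(-7) + 2^(-7) + 2^(-9) + 2^(-9) + 2^(-10) + 2^(-10)
= 0.5 + 0.5 + 0.5 + 0.125 + 0.0078125 + 0.0078125 + 0.001953125 + 0.001953125 + 0.0009765625 + 0.0009765625
= 1.6465
Since 1.6465 > 1, prefix-free code does not exist


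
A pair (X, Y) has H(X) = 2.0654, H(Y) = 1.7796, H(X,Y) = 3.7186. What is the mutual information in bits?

I(X;Y) = H(X) + H(Y) - H(X,Y)
I(X;Y) = 2.0654 + 1.7796 - 3.7186 = 0.1264 bits


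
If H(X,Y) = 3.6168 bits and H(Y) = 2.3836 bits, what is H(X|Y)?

Chain rule: H(X,Y) = H(X|Y) + H(Y)
H(X|Y) = H(X,Y) - H(Y) = 3.6168 - 2.3836 = 1.2332 bits


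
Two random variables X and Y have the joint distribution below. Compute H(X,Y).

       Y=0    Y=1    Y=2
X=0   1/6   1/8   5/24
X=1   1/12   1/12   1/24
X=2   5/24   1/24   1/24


H(X,Y) = -Σ p(x,y) log₂ p(x,y)
  p(0,0)=1/6: -0.1667 × log₂(0.1667) = 0.4308
  p(0,1)=1/8: -0.1250 × log₂(0.1250) = 0.3750
  p(0,2)=5/24: -0.2083 × log₂(0.2083) = 0.4715
  p(1,0)=1/12: -0.0833 × log₂(0.0833) = 0.2987
  p(1,1)=1/12: -0.0833 × log₂(0.0833) = 0.2987
  p(1,2)=1/24: -0.0417 × log₂(0.0417) = 0.1910
  p(2,0)=5/24: -0.2083 × log₂(0.2083) = 0.4715
  p(2,1)=1/24: -0.0417 × log₂(0.0417) = 0.1910
  p(2,2)=1/24: -0.0417 × log₂(0.0417) = 0.1910
H(X,Y) = 2.9194 bits


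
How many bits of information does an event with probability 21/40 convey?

Information content I(x) = -log₂(p(x))
I = -log₂(21/40) = -log₂(0.5250)
I = 0.9296 bits


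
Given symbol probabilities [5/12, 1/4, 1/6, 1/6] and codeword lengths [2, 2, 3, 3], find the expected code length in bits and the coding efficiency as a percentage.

Average length L = Σ p_i × l_i = 2.3333 bits
Entropy H = 1.8879 bits
Efficiency η = H/L × 100% = 80.91%


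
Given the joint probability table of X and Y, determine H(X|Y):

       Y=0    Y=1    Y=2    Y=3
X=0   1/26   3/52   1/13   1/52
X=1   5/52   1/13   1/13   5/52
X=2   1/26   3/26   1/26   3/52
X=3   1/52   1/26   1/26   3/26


H(X|Y) = Σ_y p(y) H(X|Y=y)
  p(Y=0) = 5/26, H(X|Y=0) = 1.7610
  p(Y=1) = 15/52, H(X|Y=1) = 1.8892
  p(Y=2) = 3/13, H(X|Y=2) = 1.9183
  p(Y=3) = 15/52, H(X|Y=3) = 1.7819
H(X|Y) = 0.1923×1.7610 + 0.2885×1.8892 + 0.2308×1.9183 + 0.2885×1.7819 = 1.8403 bits


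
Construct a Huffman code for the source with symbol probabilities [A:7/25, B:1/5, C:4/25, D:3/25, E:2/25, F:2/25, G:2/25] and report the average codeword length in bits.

Huffman tree construction:
Combine smallest probabilities repeatedly
Resulting codes:
  A: 10 (length 2)
  B: 00 (length 2)
  C: 110 (length 3)
  D: 011 (length 3)
  E: 1110 (length 4)
  F: 1111 (length 4)
  G: 010 (length 3)
Average length = Σ p(s) × length(s) = 2.6800 bits


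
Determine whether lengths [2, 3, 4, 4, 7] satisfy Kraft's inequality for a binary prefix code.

Kraft inequality: Σ 2^(-l_i) ≤ 1 for prefix-free code
Calculating: 2^(-2) + 2^(-3) + 2^(-4) + 2^(-4) + 2^(-7)
= 0.25 + 0.125 + 0.0625 + 0.0625 + 0.0078125
= 0.5078
Since 0.5078 ≤ 1, prefix-free code exists


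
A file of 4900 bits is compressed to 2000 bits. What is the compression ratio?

Compression ratio = Original / Compressed
= 4900 / 2000 = 2.45:1


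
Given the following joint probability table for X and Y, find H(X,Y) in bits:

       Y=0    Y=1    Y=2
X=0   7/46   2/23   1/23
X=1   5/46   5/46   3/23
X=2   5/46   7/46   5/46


H(X,Y) = -Σ p(x,y) log₂ p(x,y)
  p(0,0)=7/46: -0.1522 × log₂(0.1522) = 0.4133
  p(0,1)=2/23: -0.0870 × log₂(0.0870) = 0.3064
  p(0,2)=1/23: -0.0435 × log₂(0.0435) = 0.1967
  p(1,0)=5/46: -0.1087 × log₂(0.1087) = 0.3480
  p(1,1)=5/46: -0.1087 × log₂(0.1087) = 0.3480
  p(1,2)=3/23: -0.1304 × log₂(0.1304) = 0.3833
  p(2,0)=5/46: -0.1087 × log₂(0.1087) = 0.3480
  p(2,1)=7/46: -0.1522 × log₂(0.1522) = 0.4133
  p(2,2)=5/46: -0.1087 × log₂(0.1087) = 0.3480
H(X,Y) = 3.1051 bits


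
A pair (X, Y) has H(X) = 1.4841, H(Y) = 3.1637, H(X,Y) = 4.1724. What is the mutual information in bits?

I(X;Y) = H(X) + H(Y) - H(X,Y)
I(X;Y) = 1.4841 + 3.1637 - 4.1724 = 0.4754 bits


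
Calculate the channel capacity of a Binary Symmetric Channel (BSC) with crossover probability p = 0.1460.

For BSC with error probability p:
C = 1 - H(p) where H(p) is binary entropy
H(0.1460) = -0.1460 × log₂(0.1460) - 0.8540 × log₂(0.8540)
H(p) = 0.5997
C = 1 - 0.5997 = 0.4003 bits/use


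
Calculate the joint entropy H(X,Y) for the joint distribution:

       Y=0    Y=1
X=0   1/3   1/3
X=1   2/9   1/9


H(X,Y) = -Σ p(x,y) log₂ p(x,y)
  p(0,0)=1/3: -0.3333 × log₂(0.3333) = 0.5283
  p(0,1)=1/3: -0.3333 × log₂(0.3333) = 0.5283
  p(1,0)=2/9: -0.2222 × log₂(0.2222) = 0.4822
  p(1,1)=1/9: -0.1111 × log₂(0.1111) = 0.3522
H(X,Y) = 1.8911 bits


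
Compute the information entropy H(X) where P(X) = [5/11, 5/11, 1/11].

H(X) = -Σ p(x) log₂ p(x)
  -5/11 × log₂(5/11) = 0.5170
  -5/11 × log₂(5/11) = 0.5170
  -1/11 × log₂(1/11) = 0.3145
H(X) = 1.3486 bits


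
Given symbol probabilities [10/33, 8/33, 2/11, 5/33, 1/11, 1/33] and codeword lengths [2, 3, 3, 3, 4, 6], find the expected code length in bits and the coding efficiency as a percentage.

Average length L = Σ p_i × l_i = 2.8788 bits
Entropy H = 2.3446 bits
Efficiency η = H/L × 100% = 81.44%


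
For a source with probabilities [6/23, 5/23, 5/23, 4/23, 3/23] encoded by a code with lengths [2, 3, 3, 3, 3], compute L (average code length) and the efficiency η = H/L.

Average length L = Σ p_i × l_i = 2.7391 bits
Entropy H = 2.2851 bits
Efficiency η = H/L × 100% = 83.43%


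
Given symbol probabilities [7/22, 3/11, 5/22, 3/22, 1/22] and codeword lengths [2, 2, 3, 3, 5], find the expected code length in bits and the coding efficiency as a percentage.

Average length L = Σ p_i × l_i = 2.5000 bits
Entropy H = 2.1174 bits
Efficiency η = H/L × 100% = 84.69%


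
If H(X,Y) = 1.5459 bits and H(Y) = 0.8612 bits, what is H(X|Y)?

Chain rule: H(X,Y) = H(X|Y) + H(Y)
H(X|Y) = H(X,Y) - H(Y) = 1.5459 - 0.8612 = 0.6847 bits


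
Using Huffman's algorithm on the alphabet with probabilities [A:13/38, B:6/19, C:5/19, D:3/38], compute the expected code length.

Huffman tree construction:
Combine smallest probabilities repeatedly
Resulting codes:
  A: 11 (length 2)
  B: 10 (length 2)
  C: 01 (length 2)
  D: 00 (length 2)
Average length = Σ p(s) × length(s) = 2.0000 bits


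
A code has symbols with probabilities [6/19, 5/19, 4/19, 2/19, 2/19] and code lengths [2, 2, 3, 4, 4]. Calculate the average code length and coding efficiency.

Average length L = Σ p_i × l_i = 2.6316 bits
Entropy H = 2.1890 bits
Efficiency η = H/L × 100% = 83.18%


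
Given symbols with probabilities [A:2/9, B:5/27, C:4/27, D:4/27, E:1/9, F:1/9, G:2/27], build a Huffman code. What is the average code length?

Huffman tree construction:
Combine smallest probabilities repeatedly
Resulting codes:
  A: 01 (length 2)
  B: 111 (length 3)
  C: 101 (length 3)
  D: 110 (length 3)
  E: 001 (length 3)
  F: 100 (length 3)
  G: 000 (length 3)
Average length = Σ p(s) × length(s) = 2.7778 bits


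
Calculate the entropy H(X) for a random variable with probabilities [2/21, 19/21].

H(X) = -Σ p(x) log₂ p(x)
  -2/21 × log₂(2/21) = 0.3231
  -19/21 × log₂(19/21) = 0.1306
H(X) = 0.4537 bits


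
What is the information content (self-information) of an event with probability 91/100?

Information content I(x) = -log₂(p(x))
I = -log₂(91/100) = -log₂(0.9100)
I = 0.1361 bits


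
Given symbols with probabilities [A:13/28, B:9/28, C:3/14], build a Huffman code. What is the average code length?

Huffman tree construction:
Combine smallest probabilities repeatedly
Resulting codes:
  A: 0 (length 1)
  B: 11 (length 2)
  C: 10 (length 2)
Average length = Σ p(s) × length(s) = 1.5357 bits


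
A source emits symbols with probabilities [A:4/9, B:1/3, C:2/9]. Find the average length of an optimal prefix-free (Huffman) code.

Huffman tree construction:
Combine smallest probabilities repeatedly
Resulting codes:
  A: 0 (length 1)
  B: 11 (length 2)
  C: 10 (length 2)
Average length = Σ p(s) × length(s) = 1.5556 bits


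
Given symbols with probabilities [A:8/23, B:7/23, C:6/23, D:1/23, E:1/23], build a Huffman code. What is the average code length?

Huffman tree construction:
Combine smallest probabilities repeatedly
Resulting codes:
  A: 11 (length 2)
  B: 10 (length 2)
  C: 01 (length 2)
  D: 000 (length 3)
  E: 001 (length 3)
Average length = Σ p(s) × length(s) = 2.0870 bits


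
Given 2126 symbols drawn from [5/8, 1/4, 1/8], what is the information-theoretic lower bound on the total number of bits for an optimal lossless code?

Entropy H = 1.2988 bits/symbol
Minimum bits = H × n = 1.2988 × 2126
= 2761.24 bits


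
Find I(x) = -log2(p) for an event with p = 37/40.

Information content I(x) = -log₂(p(x))
I = -log₂(37/40) = -log₂(0.9250)
I = 0.1125 bits


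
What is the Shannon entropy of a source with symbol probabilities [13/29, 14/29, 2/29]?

H(X) = -Σ p(x) log₂ p(x)
  -13/29 × log₂(13/29) = 0.5189
  -14/29 × log₂(14/29) = 0.5072
  -2/29 × log₂(2/29) = 0.2661
H(X) = 1.2922 bits


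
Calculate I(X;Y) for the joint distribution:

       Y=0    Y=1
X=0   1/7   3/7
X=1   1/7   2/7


H(X) = 0.9852, H(Y) = 0.8631, H(X,Y) = 1.8424
I(X;Y) = H(X) + H(Y) - H(X,Y) = 0.0060 bits


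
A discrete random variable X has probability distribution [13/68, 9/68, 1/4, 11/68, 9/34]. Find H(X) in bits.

H(X) = -Σ p(x) log₂ p(x)
  -13/68 × log₂(13/68) = 0.4563
  -9/68 × log₂(9/68) = 0.3861
  -1/4 × log₂(1/4) = 0.5000
  -11/68 × log₂(11/68) = 0.4251
  -9/34 × log₂(9/34) = 0.5076
H(X) = 2.2752 bits


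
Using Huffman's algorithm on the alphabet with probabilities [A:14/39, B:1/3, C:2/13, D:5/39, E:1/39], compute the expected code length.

Huffman tree construction:
Combine smallest probabilities repeatedly
Resulting codes:
  A: 0 (length 1)
  B: 11 (length 2)
  C: 100 (length 3)
  D: 1011 (length 4)
  E: 1010 (length 4)
Average length = Σ p(s) × length(s) = 2.1026 bits


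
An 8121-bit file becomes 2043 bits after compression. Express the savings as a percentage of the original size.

Space savings = (1 - Compressed/Original) × 100%
= (1 - 2043/8121) × 100%
= 74.84%


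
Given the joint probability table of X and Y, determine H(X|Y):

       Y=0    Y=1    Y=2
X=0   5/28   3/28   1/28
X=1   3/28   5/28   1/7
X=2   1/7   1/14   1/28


H(X|Y) = Σ_y p(y) H(X|Y=y)
  p(Y=0) = 3/7, H(X|Y=0) = 1.5546
  p(Y=1) = 5/14, H(X|Y=1) = 1.4855
  p(Y=2) = 3/14, H(X|Y=2) = 1.2516
H(X|Y) = 0.4286×1.5546 + 0.3571×1.4855 + 0.2143×1.2516 = 1.4650 bits


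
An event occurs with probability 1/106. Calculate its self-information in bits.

Information content I(x) = -log₂(p(x))
I = -log₂(1/106) = -log₂(0.0094)
I = 6.7279 bits


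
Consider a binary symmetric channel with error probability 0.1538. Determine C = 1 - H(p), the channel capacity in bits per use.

For BSC with error probability p:
C = 1 - H(p) where H(p) is binary entropy
H(0.1538) = -0.1538 × log₂(0.1538) - 0.8462 × log₂(0.8462)
H(p) = 0.6193
C = 1 - 0.6193 = 0.3807 bits/use


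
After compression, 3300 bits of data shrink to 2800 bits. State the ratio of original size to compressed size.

Compression ratio = Original / Compressed
= 3300 / 2800 = 1.18:1


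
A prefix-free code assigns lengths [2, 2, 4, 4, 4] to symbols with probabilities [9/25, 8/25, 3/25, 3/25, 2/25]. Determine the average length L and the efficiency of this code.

Average length L = Σ p_i × l_i = 2.6400 bits
Entropy H = 2.0823 bits
Efficiency η = H/L × 100% = 78.87%


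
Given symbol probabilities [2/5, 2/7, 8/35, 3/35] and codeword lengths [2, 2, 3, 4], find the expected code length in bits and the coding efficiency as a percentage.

Average length L = Σ p_i × l_i = 2.4000 bits
Entropy H = 1.8357 bits
Efficiency η = H/L × 100% = 76.49%


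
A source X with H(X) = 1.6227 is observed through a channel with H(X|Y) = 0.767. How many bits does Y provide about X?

I(X;Y) = H(X) - H(X|Y)
I(X;Y) = 1.6227 - 0.767 = 0.8557 bits


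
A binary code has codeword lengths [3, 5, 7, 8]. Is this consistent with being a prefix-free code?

Kraft inequality: Σ 2^(-l_i) ≤ 1 for prefix-free code
Calculating: 2^(-3) + 2^(-5) + 2^(-7) + 2^(-8)
= 0.125 + 0.03125 + 0.0078125 + 0.00390625
= 0.1680
Since 0.1680 ≤ 1, prefix-free code exists


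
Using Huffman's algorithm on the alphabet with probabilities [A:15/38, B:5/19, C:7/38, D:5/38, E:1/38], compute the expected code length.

Huffman tree construction:
Combine smallest probabilities repeatedly
Resulting codes:
  A: 0 (length 1)
  B: 10 (length 2)
  C: 111 (length 3)
  D: 1101 (length 4)
  E: 1100 (length 4)
Average length = Σ p(s) × length(s) = 2.1053 bits


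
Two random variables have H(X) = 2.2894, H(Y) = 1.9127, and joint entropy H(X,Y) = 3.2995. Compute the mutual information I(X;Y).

I(X;Y) = H(X) + H(Y) - H(X,Y)
I(X;Y) = 2.2894 + 1.9127 - 3.2995 = 0.9026 bits


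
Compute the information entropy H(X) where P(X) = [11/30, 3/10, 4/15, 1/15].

H(X) = -Σ p(x) log₂ p(x)
  -11/30 × log₂(11/30) = 0.5307
  -3/10 × log₂(3/10) = 0.5211
  -4/15 × log₂(4/15) = 0.5085
  -1/15 × log₂(1/15) = 0.2605
H(X) = 1.8208 bits


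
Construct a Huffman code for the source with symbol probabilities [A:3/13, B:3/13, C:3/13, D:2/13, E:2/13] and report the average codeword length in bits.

Huffman tree construction:
Combine smallest probabilities repeatedly
Resulting codes:
  A: 00 (length 2)
  B: 01 (length 2)
  C: 10 (length 2)
  D: 110 (length 3)
  E: 111 (length 3)
Average length = Σ p(s) × length(s) = 2.3077 bits


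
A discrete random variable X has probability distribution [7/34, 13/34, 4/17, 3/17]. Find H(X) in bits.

H(X) = -Σ p(x) log₂ p(x)
  -7/34 × log₂(7/34) = 0.4694
  -13/34 × log₂(13/34) = 0.5303
  -4/17 × log₂(4/17) = 0.4912
  -3/17 × log₂(3/17) = 0.4416
H(X) = 1.9326 bits


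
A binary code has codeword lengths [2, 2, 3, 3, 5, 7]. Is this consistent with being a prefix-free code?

Kraft inequality: Σ 2^(-l_i) ≤ 1 for prefix-free code
Calculating: 2^(-2) + 2^(-2) + 2^(-3) + 2^(-3) + 2^(-5) + 2^(-7)
= 0.25 + 0.25 + 0.125 + 0.125 + 0.03125 + 0.0078125
= 0.7891
Since 0.7891 ≤ 1, prefix-free code exists


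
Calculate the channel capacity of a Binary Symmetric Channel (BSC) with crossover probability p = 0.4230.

For BSC with error probability p:
C = 1 - H(p) where H(p) is binary entropy
H(0.4230) = -0.4230 × log₂(0.4230) - 0.5770 × log₂(0.5770)
H(p) = 0.9828
C = 1 - 0.9828 = 0.0172 bits/use


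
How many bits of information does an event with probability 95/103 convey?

Information content I(x) = -log₂(p(x))
I = -log₂(95/103) = -log₂(0.9223)
I = 0.1166 bits


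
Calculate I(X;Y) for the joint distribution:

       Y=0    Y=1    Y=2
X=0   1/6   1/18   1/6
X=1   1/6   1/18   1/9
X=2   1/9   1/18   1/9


H(X) = 1.5715, H(Y) = 1.4807, H(X,Y) = 3.0441
I(X;Y) = H(X) + H(Y) - H(X,Y) = 0.0081 bits


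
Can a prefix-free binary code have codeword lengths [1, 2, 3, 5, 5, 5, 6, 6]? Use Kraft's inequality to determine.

Kraft inequality: Σ 2^(-l_i) ≤ 1 for prefix-free code
Calculating: 2^(-1) + 2^(-2) + 2^(-3) + 2^(-5) + 2^(-5) + 2^(-5) + 2^(-6) + 2^(-6)
= 0.5 + 0.25 + 0.125 + 0.03125 + 0.03125 + 0.03125 + 0.015625 + 0.015625
= 1.0000
Since 1.0000 ≤ 1, prefix-free code exists


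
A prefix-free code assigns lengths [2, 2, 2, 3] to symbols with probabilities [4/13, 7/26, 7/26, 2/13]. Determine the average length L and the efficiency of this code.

Average length L = Σ p_i × l_i = 2.1538 bits
Entropy H = 1.9580 bits
Efficiency η = H/L × 100% = 90.91%


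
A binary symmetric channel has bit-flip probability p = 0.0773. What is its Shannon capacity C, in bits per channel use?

For BSC with error probability p:
C = 1 - H(p) where H(p) is binary entropy
H(0.0773) = -0.0773 × log₂(0.0773) - 0.9227 × log₂(0.9227)
H(p) = 0.3926
C = 1 - 0.3926 = 0.6074 bits/use


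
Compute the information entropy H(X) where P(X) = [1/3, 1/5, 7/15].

H(X) = -Σ p(x) log₂ p(x)
  -1/3 × log₂(1/3) = 0.5283
  -1/5 × log₂(1/5) = 0.4644
  -7/15 × log₂(7/15) = 0.5131
H(X) = 1.5058 bits


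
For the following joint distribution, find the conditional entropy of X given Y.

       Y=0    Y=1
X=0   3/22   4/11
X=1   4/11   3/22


H(X|Y) = Σ_y p(y) H(X|Y=y)
  p(Y=0) = 1/2, H(X|Y=0) = 0.8454
  p(Y=1) = 1/2, H(X|Y=1) = 0.8454
H(X|Y) = 0.5000×0.8454 + 0.5000×0.8454 = 0.8454 bits


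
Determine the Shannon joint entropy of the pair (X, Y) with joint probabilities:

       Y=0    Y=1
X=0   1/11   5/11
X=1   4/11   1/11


H(X,Y) = -Σ p(x,y) log₂ p(x,y)
  p(0,0)=1/11: -0.0909 × log₂(0.0909) = 0.3145
  p(0,1)=5/11: -0.4545 × log₂(0.4545) = 0.5170
  p(1,0)=4/11: -0.3636 × log₂(0.3636) = 0.5307
  p(1,1)=1/11: -0.0909 × log₂(0.0909) = 0.3145
H(X,Y) = 1.6767 bits


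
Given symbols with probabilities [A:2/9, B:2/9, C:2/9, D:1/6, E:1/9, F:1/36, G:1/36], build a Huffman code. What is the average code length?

Huffman tree construction:
Combine smallest probabilities repeatedly
Resulting codes:
  A: 00 (length 2)
  B: 01 (length 2)
  C: 10 (length 2)
  D: 110 (length 3)
  E: 1111 (length 4)
  F: 11100 (length 5)
  G: 11101 (length 5)
Average length = Σ p(s) × length(s) = 2.5556 bits


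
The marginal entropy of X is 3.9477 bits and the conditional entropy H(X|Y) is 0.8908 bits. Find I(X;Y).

I(X;Y) = H(X) - H(X|Y)
I(X;Y) = 3.9477 - 0.8908 = 3.0569 bits


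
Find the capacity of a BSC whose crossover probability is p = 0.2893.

For BSC with error probability p:
C = 1 - H(p) where H(p) is binary entropy
H(0.2893) = -0.2893 × log₂(0.2893) - 0.7107 × log₂(0.7107)
H(p) = 0.8678
C = 1 - 0.8678 = 0.1322 bits/use


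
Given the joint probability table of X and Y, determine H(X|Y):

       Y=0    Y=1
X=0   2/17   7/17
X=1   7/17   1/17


H(X|Y) = Σ_y p(y) H(X|Y=y)
  p(Y=0) = 9/17, H(X|Y=0) = 0.7642
  p(Y=1) = 8/17, H(X|Y=1) = 0.5436
H(X|Y) = 0.5294×0.7642 + 0.4706×0.5436 = 0.6604 bits


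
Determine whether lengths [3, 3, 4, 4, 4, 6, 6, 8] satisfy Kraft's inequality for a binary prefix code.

Kraft inequality: Σ 2^(-l_i) ≤ 1 for prefix-free code
Calculating: 2^(-3) + 2^(-3) + 2^(-4) + 2^(-4) + 2^(-4) + 2^(-6) + 2^(-6) + 2^(-8)
= 0.125 + 0.125 + 0.0625 + 0.0625 + 0.0625 + 0.015625 + 0.015625 + 0.00390625
= 0.4727
Since 0.4727 ≤ 1, prefix-free code exists


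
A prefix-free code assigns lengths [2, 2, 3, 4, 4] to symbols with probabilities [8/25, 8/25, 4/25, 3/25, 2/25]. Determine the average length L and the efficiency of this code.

Average length L = Σ p_i × l_i = 2.5600 bits
Entropy H = 2.1337 bits
Efficiency η = H/L × 100% = 83.35%


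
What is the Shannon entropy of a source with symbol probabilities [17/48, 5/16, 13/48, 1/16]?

H(X) = -Σ p(x) log₂ p(x)
  -17/48 × log₂(17/48) = 0.5304
  -5/16 × log₂(5/16) = 0.5244
  -13/48 × log₂(13/48) = 0.5104
  -1/16 × log₂(1/16) = 0.2500
H(X) = 1.8152 bits


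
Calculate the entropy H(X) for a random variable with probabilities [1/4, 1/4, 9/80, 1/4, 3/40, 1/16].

H(X) = -Σ p(x) log₂ p(x)
  -1/4 × log₂(1/4) = 0.5000
  -1/4 × log₂(1/4) = 0.5000
  -9/80 × log₂(9/80) = 0.3546
  -1/4 × log₂(1/4) = 0.5000
  -3/40 × log₂(3/40) = 0.2803
  -1/16 × log₂(1/16) = 0.2500
H(X) = 2.3849 bits


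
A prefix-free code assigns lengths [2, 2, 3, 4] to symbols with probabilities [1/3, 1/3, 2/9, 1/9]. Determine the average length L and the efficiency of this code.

Average length L = Σ p_i × l_i = 2.4444 bits
Entropy H = 1.8911 bits
Efficiency η = H/L × 100% = 77.36%


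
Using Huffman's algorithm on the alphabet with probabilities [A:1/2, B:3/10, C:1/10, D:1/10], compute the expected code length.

Huffman tree construction:
Combine smallest probabilities repeatedly
Resulting codes:
  A: 0 (length 1)
  B: 11 (length 2)
  C: 100 (length 3)
  D: 101 (length 3)
Average length = Σ p(s) × length(s) = 1.7000 bits


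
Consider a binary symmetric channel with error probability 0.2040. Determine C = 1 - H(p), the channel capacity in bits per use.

For BSC with error probability p:
C = 1 - H(p) where H(p) is binary entropy
H(0.2040) = -0.2040 × log₂(0.2040) - 0.7960 × log₂(0.7960)
H(p) = 0.7299
C = 1 - 0.7299 = 0.2701 bits/use


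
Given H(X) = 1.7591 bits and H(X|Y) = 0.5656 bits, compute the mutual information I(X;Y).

I(X;Y) = H(X) - H(X|Y)
I(X;Y) = 1.7591 - 0.5656 = 1.1935 bits


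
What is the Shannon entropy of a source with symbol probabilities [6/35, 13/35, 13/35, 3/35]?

H(X) = -Σ p(x) log₂ p(x)
  -6/35 × log₂(6/35) = 0.4362
  -13/35 × log₂(13/35) = 0.5307
  -13/35 × log₂(13/35) = 0.5307
  -3/35 × log₂(3/35) = 0.3038
H(X) = 1.8014 bits


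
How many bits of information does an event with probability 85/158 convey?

Information content I(x) = -log₂(p(x))
I = -log₂(85/158) = -log₂(0.5380)
I = 0.8944 bits


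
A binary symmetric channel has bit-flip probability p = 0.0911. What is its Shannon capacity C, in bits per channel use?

For BSC with error probability p:
C = 1 - H(p) where H(p) is binary entropy
H(0.0911) = -0.0911 × log₂(0.0911) - 0.9089 × log₂(0.9089)
H(p) = 0.4401
C = 1 - 0.4401 = 0.5599 bits/use


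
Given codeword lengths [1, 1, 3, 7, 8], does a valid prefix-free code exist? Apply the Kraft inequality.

Kraft inequality: Σ 2^(-l_i) ≤ 1 for prefix-free code
Calculating: 2^(-1) + 2^(-1) + 2^(-3) + 2^(-7) + 2^(-8)
= 0.5 + 0.5 + 0.125 + 0.0078125 + 0.00390625
= 1.1367
Since 1.1367 > 1, prefix-free code does not exist


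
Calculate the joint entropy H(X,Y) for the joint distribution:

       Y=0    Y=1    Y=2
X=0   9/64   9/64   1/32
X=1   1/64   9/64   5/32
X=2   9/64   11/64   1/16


H(X,Y) = -Σ p(x,y) log₂ p(x,y)
  p(0,0)=9/64: -0.1406 × log₂(0.1406) = 0.3980
  p(0,1)=9/64: -0.1406 × log₂(0.1406) = 0.3980
  p(0,2)=1/32: -0.0312 × log₂(0.0312) = 0.1562
  p(1,0)=1/64: -0.0156 × log₂(0.0156) = 0.0938
  p(1,1)=9/64: -0.1406 × log₂(0.1406) = 0.3980
  p(1,2)=5/32: -0.1562 × log₂(0.1562) = 0.4184
  p(2,0)=9/64: -0.1406 × log₂(0.1406) = 0.3980
  p(2,1)=11/64: -0.1719 × log₂(0.1719) = 0.4367
  p(2,2)=1/16: -0.0625 × log₂(0.0625) = 0.2500
H(X,Y) = 2.9470 bits


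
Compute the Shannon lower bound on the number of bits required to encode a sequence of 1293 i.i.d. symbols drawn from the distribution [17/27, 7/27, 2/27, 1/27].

Entropy H = 1.3794 bits/symbol
Minimum bits = H × n = 1.3794 × 1293
= 1783.56 bits


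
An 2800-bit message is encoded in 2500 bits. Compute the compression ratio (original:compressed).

Compression ratio = Original / Compressed
= 2800 / 2500 = 1.12:1


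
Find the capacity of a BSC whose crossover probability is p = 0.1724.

For BSC with error probability p:
C = 1 - H(p) where H(p) is binary entropy
H(0.1724) = -0.1724 × log₂(0.1724) - 0.8276 × log₂(0.8276)
H(p) = 0.6632
C = 1 - 0.6632 = 0.3368 bits/use


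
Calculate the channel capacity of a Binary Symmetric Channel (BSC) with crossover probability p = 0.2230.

For BSC with error probability p:
C = 1 - H(p) where H(p) is binary entropy
H(0.2230) = -0.2230 × log₂(0.2230) - 0.7770 × log₂(0.7770)
H(p) = 0.7656
C = 1 - 0.7656 = 0.2344 bits/use


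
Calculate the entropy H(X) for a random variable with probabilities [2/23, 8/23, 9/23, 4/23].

H(X) = -Σ p(x) log₂ p(x)
  -2/23 × log₂(2/23) = 0.3064
  -8/23 × log₂(8/23) = 0.5299
  -9/23 × log₂(9/23) = 0.5297
  -4/23 × log₂(4/23) = 0.4389
H(X) = 1.8049 bits


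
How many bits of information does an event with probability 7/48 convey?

Information content I(x) = -log₂(p(x))
I = -log₂(7/48) = -log₂(0.1458)
I = 2.7776 bits


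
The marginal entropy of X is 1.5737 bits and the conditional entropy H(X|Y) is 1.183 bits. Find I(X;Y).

I(X;Y) = H(X) - H(X|Y)
I(X;Y) = 1.5737 - 1.183 = 0.3907 bits


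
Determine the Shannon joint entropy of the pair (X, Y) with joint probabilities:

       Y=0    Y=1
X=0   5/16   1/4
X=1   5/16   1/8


H(X,Y) = -Σ p(x,y) log₂ p(x,y)
  p(0,0)=5/16: -0.3125 × log₂(0.3125) = 0.5244
  p(0,1)=1/4: -0.2500 × log₂(0.2500) = 0.5000
  p(1,0)=5/16: -0.3125 × log₂(0.3125) = 0.5244
  p(1,1)=1/8: -0.1250 × log₂(0.1250) = 0.3750
H(X,Y) = 1.9238 bits


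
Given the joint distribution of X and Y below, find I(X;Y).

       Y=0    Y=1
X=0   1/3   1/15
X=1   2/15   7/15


H(X) = 0.9710, H(Y) = 0.9968, H(X,Y) = 1.6895
I(X;Y) = H(X) + H(Y) - H(X,Y) = 0.2783 bits


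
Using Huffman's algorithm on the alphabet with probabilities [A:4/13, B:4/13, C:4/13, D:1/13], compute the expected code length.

Huffman tree construction:
Combine smallest probabilities repeatedly
Resulting codes:
  A: 01 (length 2)
  B: 10 (length 2)
  C: 11 (length 2)
  D: 00 (length 2)
Average length = Σ p(s) × length(s) = 2.0000 bits


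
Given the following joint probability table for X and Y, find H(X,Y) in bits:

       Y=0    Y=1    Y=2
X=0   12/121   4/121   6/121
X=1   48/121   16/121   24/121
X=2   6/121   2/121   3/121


H(X,Y) = -Σ p(x,y) log₂ p(x,y)
  p(0,0)=12/121: -0.0992 × log₂(0.0992) = 0.3306
  p(0,1)=4/121: -0.0331 × log₂(0.0331) = 0.1626
  p(0,2)=6/121: -0.0496 × log₂(0.0496) = 0.2149
  p(1,0)=48/121: -0.3967 × log₂(0.3967) = 0.5292
  p(1,1)=16/121: -0.1322 × log₂(0.1322) = 0.3860
  p(1,2)=24/121: -0.1983 × log₂(0.1983) = 0.4629
  p(2,0)=6/121: -0.0496 × log₂(0.0496) = 0.2149
  p(2,1)=2/121: -0.0165 × log₂(0.0165) = 0.0978
  p(2,2)=3/121: -0.0248 × log₂(0.0248) = 0.1322
H(X,Y) = 2.5312 bits


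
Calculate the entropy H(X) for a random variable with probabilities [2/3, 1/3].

H(X) = -Σ p(x) log₂ p(x)
  -2/3 × log₂(2/3) = 0.3900
  -1/3 × log₂(1/3) = 0.5283
H(X) = 0.9183 bits


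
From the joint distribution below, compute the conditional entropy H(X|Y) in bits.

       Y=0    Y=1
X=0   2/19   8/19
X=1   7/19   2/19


H(X|Y) = Σ_y p(y) H(X|Y=y)
  p(Y=0) = 9/19, H(X|Y=0) = 0.7642
  p(Y=1) = 10/19, H(X|Y=1) = 0.7219
H(X|Y) = 0.4737×0.7642 + 0.5263×0.7219 = 0.7420 bits


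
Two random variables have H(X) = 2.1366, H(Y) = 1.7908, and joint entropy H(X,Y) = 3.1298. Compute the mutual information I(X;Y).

I(X;Y) = H(X) + H(Y) - H(X,Y)
I(X;Y) = 2.1366 + 1.7908 - 3.1298 = 0.7976 bits


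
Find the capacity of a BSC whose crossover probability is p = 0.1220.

For BSC with error probability p:
C = 1 - H(p) where H(p) is binary entropy
H(0.1220) = -0.1220 × log₂(0.1220) - 0.8780 × log₂(0.8780)
H(p) = 0.5351
C = 1 - 0.5351 = 0.4649 bits/use


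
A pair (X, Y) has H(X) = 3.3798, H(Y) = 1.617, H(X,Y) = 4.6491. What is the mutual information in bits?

I(X;Y) = H(X) + H(Y) - H(X,Y)
I(X;Y) = 3.3798 + 1.617 - 4.6491 = 0.3477 bits


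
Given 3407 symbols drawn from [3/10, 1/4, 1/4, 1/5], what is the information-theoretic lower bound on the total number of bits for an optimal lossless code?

Entropy H = 1.9855 bits/symbol
Minimum bits = H × n = 1.9855 × 3407
= 6764.51 bits


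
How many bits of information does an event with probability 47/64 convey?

Information content I(x) = -log₂(p(x))
I = -log₂(47/64) = -log₂(0.7344)
I = 0.4454 bits


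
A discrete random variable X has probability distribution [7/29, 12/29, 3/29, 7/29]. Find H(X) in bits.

H(X) = -Σ p(x) log₂ p(x)
  -7/29 × log₂(7/29) = 0.4950
  -12/29 × log₂(12/29) = 0.5268
  -3/29 × log₂(3/29) = 0.3386
  -7/29 × log₂(7/29) = 0.4950
H(X) = 1.8553 bits


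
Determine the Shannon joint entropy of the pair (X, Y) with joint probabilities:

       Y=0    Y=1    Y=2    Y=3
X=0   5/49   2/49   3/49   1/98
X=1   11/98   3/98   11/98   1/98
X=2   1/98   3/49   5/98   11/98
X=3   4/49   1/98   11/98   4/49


H(X,Y) = -Σ p(x,y) log₂ p(x,y)
  p(0,0)=5/49: -0.1020 × log₂(0.1020) = 0.3360
  p(0,1)=2/49: -0.0408 × log₂(0.0408) = 0.1884
  p(0,2)=3/49: -0.0612 × log₂(0.0612) = 0.2467
  p(0,3)=1/98: -0.0102 × log₂(0.0102) = 0.0675
  p(1,0)=11/98: -0.1122 × log₂(0.1122) = 0.3542
  p(1,1)=3/98: -0.0306 × log₂(0.0306) = 0.1540
  p(1,2)=11/98: -0.1122 × log₂(0.1122) = 0.3542
  p(1,3)=1/98: -0.0102 × log₂(0.0102) = 0.0675
  p(2,0)=1/98: -0.0102 × log₂(0.0102) = 0.0675
  p(2,1)=3/49: -0.0612 × log₂(0.0612) = 0.2467
  p(2,2)=5/98: -0.0510 × log₂(0.0510) = 0.2190
  p(2,3)=11/98: -0.1122 × log₂(0.1122) = 0.3542
  p(3,0)=4/49: -0.0816 × log₂(0.0816) = 0.2951
  p(3,1)=1/98: -0.0102 × log₂(0.0102) = 0.0675
  p(3,2)=11/98: -0.1122 × log₂(0.1122) = 0.3542
  p(3,3)=4/49: -0.0816 × log₂(0.0816) = 0.2951
H(X,Y) = 3.6676 bits


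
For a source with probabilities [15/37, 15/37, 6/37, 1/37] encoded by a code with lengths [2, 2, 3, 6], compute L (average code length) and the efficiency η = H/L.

Average length L = Σ p_i × l_i = 2.2703 bits
Entropy H = 1.6225 bits
Efficiency η = H/L × 100% = 71.47%


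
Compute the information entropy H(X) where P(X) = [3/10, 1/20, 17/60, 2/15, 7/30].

H(X) = -Σ p(x) log₂ p(x)
  -3/10 × log₂(3/10) = 0.5211
  -1/20 × log₂(1/20) = 0.2161
  -17/60 × log₂(17/60) = 0.5155
  -2/15 × log₂(2/15) = 0.3876
  -7/30 × log₂(7/30) = 0.4899
H(X) = 2.1302 bits


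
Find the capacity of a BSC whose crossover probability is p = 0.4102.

For BSC with error probability p:
C = 1 - H(p) where H(p) is binary entropy
H(0.4102) = -0.4102 × log₂(0.4102) - 0.5898 × log₂(0.5898)
H(p) = 0.9766
C = 1 - 0.9766 = 0.0234 bits/use


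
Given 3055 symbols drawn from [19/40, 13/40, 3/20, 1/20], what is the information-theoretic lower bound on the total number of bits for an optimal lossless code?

Entropy H = 1.6638 bits/symbol
Minimum bits = H × n = 1.6638 × 3055
= 5082.83 bits


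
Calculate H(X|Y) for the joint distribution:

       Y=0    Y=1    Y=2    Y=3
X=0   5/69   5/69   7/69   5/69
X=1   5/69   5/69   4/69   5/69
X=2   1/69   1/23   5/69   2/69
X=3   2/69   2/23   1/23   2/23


H(X|Y) = Σ_y p(y) H(X|Y=y)
  p(Y=0) = 13/69, H(X|Y=0) = 1.7605
  p(Y=1) = 19/69, H(X|Y=1) = 1.9593
  p(Y=2) = 19/69, H(X|Y=2) = 1.9313
  p(Y=3) = 6/23, H(X|Y=3) = 1.9072
H(X|Y) = 0.1884×1.7605 + 0.2754×1.9593 + 0.2754×1.9313 + 0.2609×1.9072 = 1.9005 bits


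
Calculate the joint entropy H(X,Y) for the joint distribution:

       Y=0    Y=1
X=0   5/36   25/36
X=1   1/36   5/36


H(X,Y) = -Σ p(x,y) log₂ p(x,y)
  p(0,0)=5/36: -0.1389 × log₂(0.1389) = 0.3956
  p(0,1)=25/36: -0.6944 × log₂(0.6944) = 0.3653
  p(1,0)=1/36: -0.0278 × log₂(0.0278) = 0.1436
  p(1,1)=5/36: -0.1389 × log₂(0.1389) = 0.3956
H(X,Y) = 1.3000 bits


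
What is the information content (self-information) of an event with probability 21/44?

Information content I(x) = -log₂(p(x))
I = -log₂(21/44) = -log₂(0.4773)
I = 1.0671 bits


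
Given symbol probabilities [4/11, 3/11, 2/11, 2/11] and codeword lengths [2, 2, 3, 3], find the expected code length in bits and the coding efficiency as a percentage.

Average length L = Σ p_i × l_i = 2.3636 bits
Entropy H = 1.9363 bits
Efficiency η = H/L × 100% = 81.92%


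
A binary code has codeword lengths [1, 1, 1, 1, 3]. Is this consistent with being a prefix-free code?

Kraft inequality: Σ 2^(-l_i) ≤ 1 for prefix-free code
Calculating: 2^(-1) + 2^(-1) + 2^(-1) + 2^(-1) + 2^(-3)
= 0.5 + 0.5 + 0.5 + 0.5 + 0.125
= 2.1250
Since 2.1250 > 1, prefix-free code does not exist


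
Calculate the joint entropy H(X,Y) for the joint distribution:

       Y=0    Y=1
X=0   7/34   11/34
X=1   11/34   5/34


H(X,Y) = -Σ p(x,y) log₂ p(x,y)
  p(0,0)=7/34: -0.2059 × log₂(0.2059) = 0.4694
  p(0,1)=11/34: -0.3235 × log₂(0.3235) = 0.5267
  p(1,0)=11/34: -0.3235 × log₂(0.3235) = 0.5267
  p(1,1)=5/34: -0.1471 × log₂(0.1471) = 0.4067
H(X,Y) = 1.9296 bits


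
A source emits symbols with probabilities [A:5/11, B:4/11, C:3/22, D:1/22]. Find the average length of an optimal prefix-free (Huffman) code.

Huffman tree construction:
Combine smallest probabilities repeatedly
Resulting codes:
  A: 0 (length 1)
  B: 11 (length 2)
  C: 101 (length 3)
  D: 100 (length 3)
Average length = Σ p(s) × length(s) = 1.7273 bits


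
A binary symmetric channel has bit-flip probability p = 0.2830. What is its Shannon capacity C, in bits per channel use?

For BSC with error probability p:
C = 1 - H(p) where H(p) is binary entropy
H(0.2830) = -0.2830 × log₂(0.2830) - 0.7170 × log₂(0.7170)
H(p) = 0.8595
C = 1 - 0.8595 = 0.1405 bits/use


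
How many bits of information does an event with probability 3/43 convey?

Information content I(x) = -log₂(p(x))
I = -log₂(3/43) = -log₂(0.0698)
I = 3.8413 bits


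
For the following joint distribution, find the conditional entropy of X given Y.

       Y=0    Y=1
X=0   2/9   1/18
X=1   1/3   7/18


H(X|Y) = Σ_y p(y) H(X|Y=y)
  p(Y=0) = 5/9, H(X|Y=0) = 0.9710
  p(Y=1) = 4/9, H(X|Y=1) = 0.5436
H(X|Y) = 0.5556×0.9710 + 0.4444×0.5436 = 0.7810 bits


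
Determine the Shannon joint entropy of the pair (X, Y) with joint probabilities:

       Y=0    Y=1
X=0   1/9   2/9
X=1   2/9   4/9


H(X,Y) = -Σ p(x,y) log₂ p(x,y)
  p(0,0)=1/9: -0.1111 × log₂(0.1111) = 0.3522
  p(0,1)=2/9: -0.2222 × log₂(0.2222) = 0.4822
  p(1,0)=2/9: -0.2222 × log₂(0.2222) = 0.4822
  p(1,1)=4/9: -0.4444 × log₂(0.4444) = 0.5200
H(X,Y) = 1.8366 bits


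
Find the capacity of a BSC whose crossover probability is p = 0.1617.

For BSC with error probability p:
C = 1 - H(p) where H(p) is binary entropy
H(0.1617) = -0.1617 × log₂(0.1617) - 0.8383 × log₂(0.8383)
H(p) = 0.6384
C = 1 - 0.6384 = 0.3616 bits/use


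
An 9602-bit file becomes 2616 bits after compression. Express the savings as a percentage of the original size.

Space savings = (1 - Compressed/Original) × 100%
= (1 - 2616/9602) × 100%
= 72.76%


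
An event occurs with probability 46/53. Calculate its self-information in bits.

Information content I(x) = -log₂(p(x))
I = -log₂(46/53) = -log₂(0.8679)
I = 0.2044 bits


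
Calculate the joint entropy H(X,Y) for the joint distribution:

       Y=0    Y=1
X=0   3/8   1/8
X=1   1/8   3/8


H(X,Y) = -Σ p(x,y) log₂ p(x,y)
  p(0,0)=3/8: -0.3750 × log₂(0.3750) = 0.5306
  p(0,1)=1/8: -0.1250 × log₂(0.1250) = 0.3750
  p(1,0)=1/8: -0.1250 × log₂(0.1250) = 0.3750
  p(1,1)=3/8: -0.3750 × log₂(0.3750) = 0.5306
H(X,Y) = 1.8113 bits


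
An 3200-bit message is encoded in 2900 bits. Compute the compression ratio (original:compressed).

Compression ratio = Original / Compressed
= 3200 / 2900 = 1.10:1


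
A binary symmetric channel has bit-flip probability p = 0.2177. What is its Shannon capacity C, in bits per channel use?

For BSC with error probability p:
C = 1 - H(p) where H(p) is binary entropy
H(0.2177) = -0.2177 × log₂(0.2177) - 0.7823 × log₂(0.7823)
H(p) = 0.7559
C = 1 - 0.7559 = 0.2441 bits/use


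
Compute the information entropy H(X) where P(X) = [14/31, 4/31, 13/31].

H(X) = -Σ p(x) log₂ p(x)
  -14/31 × log₂(14/31) = 0.5179
  -4/31 × log₂(4/31) = 0.3812
  -13/31 × log₂(13/31) = 0.5258
H(X) = 1.4249 bits


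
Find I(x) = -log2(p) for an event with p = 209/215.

Information content I(x) = -log₂(p(x))
I = -log₂(209/215) = -log₂(0.9721)
I = 0.0408 bits


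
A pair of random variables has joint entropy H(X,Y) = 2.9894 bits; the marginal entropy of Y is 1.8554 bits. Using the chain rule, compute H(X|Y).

Chain rule: H(X,Y) = H(X|Y) + H(Y)
H(X|Y) = H(X,Y) - H(Y) = 2.9894 - 1.8554 = 1.134 bits


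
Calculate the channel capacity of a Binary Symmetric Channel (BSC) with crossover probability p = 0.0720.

For BSC with error probability p:
C = 1 - H(p) where H(p) is binary entropy
H(0.0720) = -0.0720 × log₂(0.0720) - 0.9280 × log₂(0.9280)
H(p) = 0.3733
C = 1 - 0.3733 = 0.6267 bits/use
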